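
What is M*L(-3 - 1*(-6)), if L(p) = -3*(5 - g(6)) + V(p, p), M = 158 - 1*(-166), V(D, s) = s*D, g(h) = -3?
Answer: -4860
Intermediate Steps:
V(D, s) = D*s
M = 324 (M = 158 + 166 = 324)
L(p) = -24 + p² (L(p) = -3*(5 - 1*(-3)) + p*p = -3*(5 + 3) + p² = -3*8 + p² = -24 + p²)
M*L(-3 - 1*(-6)) = 324*(-24 + (-3 - 1*(-6))²) = 324*(-24 + (-3 + 6)²) = 324*(-24 + 3²) = 324*(-24 + 9) = 324*(-15) = -4860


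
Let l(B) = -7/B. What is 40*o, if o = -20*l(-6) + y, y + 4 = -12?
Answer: -4720/3 ≈ -1573.3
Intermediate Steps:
y = -16 (y = -4 - 12 = -16)
o = -118/3 (o = -(-140)/(-6) - 16 = -(-140)*(-1)/6 - 16 = -20*7/6 - 16 = -70/3 - 16 = -118/3 ≈ -39.333)
40*o = 40*(-118/3) = -4720/3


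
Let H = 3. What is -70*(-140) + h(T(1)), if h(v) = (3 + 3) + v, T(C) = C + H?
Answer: 9810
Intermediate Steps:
T(C) = 3 + C (T(C) = C + 3 = 3 + C)
h(v) = 6 + v
-70*(-140) + h(T(1)) = -70*(-140) + (6 + (3 + 1)) = 9800 + (6 + 4) = 9800 + 10 = 9810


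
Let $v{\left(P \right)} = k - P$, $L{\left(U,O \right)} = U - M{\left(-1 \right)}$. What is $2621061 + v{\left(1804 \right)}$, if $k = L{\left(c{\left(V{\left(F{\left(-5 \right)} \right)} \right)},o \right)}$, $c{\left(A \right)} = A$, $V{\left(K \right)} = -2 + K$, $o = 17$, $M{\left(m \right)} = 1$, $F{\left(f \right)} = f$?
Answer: $2619249$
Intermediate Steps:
$L{\left(U,O \right)} = -1 + U$ ($L{\left(U,O \right)} = U - 1 = -1 + U$)
$k = -8$ ($k = -1 - 7 = -8$)
$v{\left(P \right)} = -8 - P$
$2621061 + v{\left(1804 \right)} = 2621061 - 1812 = 2619249$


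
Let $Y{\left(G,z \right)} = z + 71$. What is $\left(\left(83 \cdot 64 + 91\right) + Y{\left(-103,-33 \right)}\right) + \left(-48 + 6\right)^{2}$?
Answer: $7205$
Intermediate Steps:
$Y{\left(G,z \right)} = 71 + z$
$\left(\left(83 \cdot 64 + 91\right) + Y{\left(-103,-33 \right)}\right) + \left(-48 + 6\right)^{2} = \left(\left(83 \cdot 64 + 91\right) + \left(71 - 33\right)\right) + \left(-48 + 6\right)^{2} = \left(\left(5312 + 91\right) + 38\right) + \left(-42\right)^{2} = \left(5403 + 38\right) + 1764 = 5441 + 1764 = 7205$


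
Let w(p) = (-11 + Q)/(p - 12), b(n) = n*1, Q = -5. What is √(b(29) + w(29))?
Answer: 3*√901/17 ≈ 5.2971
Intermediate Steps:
b(n) = n
w(p) = -16/(-12 + p) (w(p) = (-11 - 5)/(p - 12) = -16/(-12 + p))
√(b(29) + w(29)) = √(29 - 16/(-12 + 29)) = √(29 - 16/17) = √(477/17) = 3*√901/17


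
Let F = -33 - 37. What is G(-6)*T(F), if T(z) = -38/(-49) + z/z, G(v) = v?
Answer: -522/49 ≈ -10.653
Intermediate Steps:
F = -70
T(z) = 87/49 (T(z) = -38*(-1/49) + 1 = 38/49 + 1 = 87/49)
G(-6)*T(F) = -6*87/49 = -522/49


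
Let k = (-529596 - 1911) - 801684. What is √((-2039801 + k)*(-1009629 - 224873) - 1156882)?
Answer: √4163964213102 ≈ 2.0406e+6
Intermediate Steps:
k = -1333191 (k = -531507 - 801684 = -1333191)
√((-2039801 + k)*(-1009629 - 224873) - 1156882) = √((-2039801 - 1333191)*(-1009629 - 224873) - 1156882) = √(-3372992*(-1234502) - 1156882) = √(4163965369984 - 1156882) = √4163964213102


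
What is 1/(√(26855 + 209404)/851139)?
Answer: 283713*√26251/26251 ≈ 1751.1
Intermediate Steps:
1/(√(26855 + 209404)/851139) = 1/(√236259*(1/851139)) = 1/((3*√26251)*(1/851139)) = 1/(√26251/283713) = 283713*√26251/26251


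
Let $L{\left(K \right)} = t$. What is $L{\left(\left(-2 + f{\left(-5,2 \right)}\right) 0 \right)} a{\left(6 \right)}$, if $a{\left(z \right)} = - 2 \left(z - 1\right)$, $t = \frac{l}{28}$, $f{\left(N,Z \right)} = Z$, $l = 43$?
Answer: $- \frac{215}{14} \approx -15.357$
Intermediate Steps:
$t = \frac{43}{28} \approx 1.5357$
$a{\left(z \right)} = 2 - 2 z$ ($a{\left(z \right)} = - 2 \left(-1 + z\right) = 2 - 2 z$)
$L{\left(K \right)} = \frac{43}{28}$
$L{\left(\left(-2 + f{\left(-5,2 \right)}\right) 0 \right)} a{\left(6 \right)} = \frac{43 \left(2 - 12\right)}{28} = \frac{43}{28} \left(-10\right) = - \frac{215}{14}$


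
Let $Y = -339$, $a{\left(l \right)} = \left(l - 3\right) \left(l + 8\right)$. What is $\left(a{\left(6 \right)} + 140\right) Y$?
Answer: $-61698$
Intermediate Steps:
$a{\left(l \right)} = \left(-3 + l\right) \left(8 + l\right)$
$\left(a{\left(6 \right)} + 140\right) Y = \left(\left(-24 + 6^{2} + 5 \cdot 6\right) + 140\right) \left(-339\right) = \left(\left(-24 + 36 + 30\right) + 140\right) \left(-339\right) = \left(42 + 140\right) \left(-339\right) = 182 \left(-339\right) = -61698$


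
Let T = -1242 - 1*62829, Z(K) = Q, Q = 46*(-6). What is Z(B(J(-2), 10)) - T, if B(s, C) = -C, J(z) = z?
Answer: 63795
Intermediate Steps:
Q = -276
Z(K) = -276
T = -64071 (T = -1242 - 62829 = -64071)
Z(B(J(-2), 10)) - T = -276 - 1*(-64071) = -276 + 64071 = 63795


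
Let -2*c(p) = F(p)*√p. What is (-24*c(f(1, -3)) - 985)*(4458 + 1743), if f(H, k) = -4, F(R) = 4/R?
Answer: -6107985 - 148824*I ≈ -6.108e+6 - 1.4882e+5*I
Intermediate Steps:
c(p) = -2/√p (c(p) = -4/p*√p/2 = -2/√p)
(-24*c(f(1, -3)) - 985)*(4458 + 1743) = (-(-48)/√(-4) - 985)*(4458 + 1743) = (-(-48)*(-I/2) - 985)*6201 = (-24*I - 985)*6201 = (-985 - 24*I)*6201 = -6107985 - 148824*I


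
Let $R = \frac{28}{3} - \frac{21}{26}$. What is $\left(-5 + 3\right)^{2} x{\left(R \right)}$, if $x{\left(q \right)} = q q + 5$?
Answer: $\frac{472645}{1521} \approx 310.75$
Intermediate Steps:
$R = \frac{665}{78}$ ($R = 28 \cdot \frac{1}{3} - \frac{21}{26} = \frac{28}{3} - \frac{21}{26} = \frac{665}{78} \approx 8.5256$)
$x{\left(q \right)} = 5 + q^{2}$ ($x{\left(q \right)} = q^{2} + 5 = 5 + q^{2}$)
$\left(-5 + 3\right)^{2} x{\left(R \right)} = \left(-5 + 3\right)^{2} \left(5 + \left(\frac{665}{78}\right)^{2}\right) = \left(-2\right)^{2} \left(5 + \frac{442225}{6084}\right) = 4 \cdot \frac{472645}{6084} = \frac{472645}{1521}$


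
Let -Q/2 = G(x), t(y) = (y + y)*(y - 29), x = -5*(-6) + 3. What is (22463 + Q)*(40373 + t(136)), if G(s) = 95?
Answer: 1547461221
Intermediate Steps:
x = 33 (x = 30 + 3 = 33)
t(y) = 2*y*(-29 + y) (t(y) = (2*y)*(-29 + y) = 2*y*(-29 + y))
Q = -190 (Q = -2*95 = -190)
(22463 + Q)*(40373 + t(136)) = (22463 - 190)*(40373 + 2*136*(-29 + 136)) = 22273*(40373 + 2*136*107) = 22273*(40373 + 29104) = 22273*69477 = 1547461221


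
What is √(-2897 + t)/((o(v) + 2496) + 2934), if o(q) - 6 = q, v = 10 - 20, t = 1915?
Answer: I*√982/5426 ≈ 0.0057753*I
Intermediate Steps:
v = -10
o(q) = 6 + q
√(-2897 + t)/((o(v) + 2496) + 2934) = √(-2897 + 1915)/(((6 - 10) + 2496) + 2934) = √(-982)/((-4 + 2496) + 2934) = (I*√982)/(2492 + 2934) = (I*√982)/5426 = (I*√982)*(1/5426) = I*√982/5426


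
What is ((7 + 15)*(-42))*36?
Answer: -33264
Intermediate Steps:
((7 + 15)*(-42))*36 = (22*(-42))*36 = -924*36 = -33264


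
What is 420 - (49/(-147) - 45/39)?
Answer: 16438/39 ≈ 421.49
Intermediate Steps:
420 - (49/(-147) - 45/39) = 420 - (49*(-1/147) - 45*1/39) = 420 - (-1/3 - 15/13) = 420 - 1*(-58/39) = 420 + 58/39 = 16438/39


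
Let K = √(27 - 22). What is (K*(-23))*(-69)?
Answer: 1587*√5 ≈ 3548.6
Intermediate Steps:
K = √5 ≈ 2.2361
(K*(-23))*(-69) = (√5*(-23))*(-69) = -23*√5*(-69) = 1587*√5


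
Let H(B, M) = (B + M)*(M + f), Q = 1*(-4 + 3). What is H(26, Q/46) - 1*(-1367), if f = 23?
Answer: 4155687/2116 ≈ 1963.9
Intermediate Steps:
Q = -1 (Q = 1*(-1) = -1)
H(B, M) = (23 + M)*(B + M) (H(B, M) = (B + M)*(M + 23) = (B + M)*(23 + M) = (23 + M)*(B + M))
H(26, Q/46) - 1*(-1367) = ((-1/46)² + 23*26 + 23*(-1/46) + 26*(-1/46)) - 1*(-1367) = ((-1*1/46)² + 598 + 23*(-1*1/46) + 26*(-1*1/46)) + 1367 = ((-1/46)² + 598 + 23*(-1/46) + 26*(-1/46)) + 1367 = (1/2116 + 598 - ½ - 13/23) + 1367 = 1263115/2116 + 1367 = 4155687/2116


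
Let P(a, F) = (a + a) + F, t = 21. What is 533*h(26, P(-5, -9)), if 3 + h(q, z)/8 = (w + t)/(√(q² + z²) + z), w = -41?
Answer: -197456/13 - 1640*√1037/13 ≈ -19251.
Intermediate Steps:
P(a, F) = F + 2*a (P(a, F) = 2*a + F = F + 2*a)
h(q, z) = -24 - 160/(z + √(q² + z²)) (h(q, z) = -24 + 8*((-41 + 21)/(√(q² + z²) + z)) = -24 + 8*(-20/(z + √(q² + z²))) = -24 - 160/(z + √(q² + z²)))
533*h(26, P(-5, -9)) = 533*(8*(-20 - 3*(-9 + 2*(-5)) - 3*√(26² + (-9 + 2*(-5))²))/((-9 + 2*(-5)) + √(26² + (-9 + 2*(-5))²))) = 533*(8*(-20 - 3*(-9 - 10) - 3*√(676 + (-9 - 10)²))/((-9 - 10) + √(676 + (-9 - 10)²))) = 533*(8*(-20 - 3*(-19) - 3*√(676 + (-19)²))/(-19 + √(676 + (-19)²))) = 533*(8*(-20 + 57 - 3*√(676 + 361))/(-19 + √(676 + 361))) = 533*(8*(-20 + 57 - 3*√1037)/(-19 + √1037)) = 533*(8*(37 - 3*√1037)/(-19 + √1037)) = 4264*(37 - 3*√1037)/(-19 + √1037)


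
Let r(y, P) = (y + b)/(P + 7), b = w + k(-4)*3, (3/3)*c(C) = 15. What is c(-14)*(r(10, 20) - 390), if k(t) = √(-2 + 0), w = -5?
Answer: -52625/9 + 5*I*√2/3 ≈ -5847.2 + 2.357*I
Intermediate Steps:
c(C) = 15
k(t) = I*√2 (k(t) = √(-2) = I*√2)
b = -5 + 3*I*√2 (b = -5 + (I*√2)*3 = -5 + 3*I*√2 ≈ -5.0 + 4.2426*I)
r(y, P) = (-5 + y + 3*I*√2)/(7 + P) (r(y, P) = (y + (-5 + 3*I*√2))/(P + 7) = (-5 + y + 3*I*√2)/(7 + P))
c(-14)*(r(10, 20) - 390) = 15*((-5 + 10 + 3*I*√2)/(7 + 20) - 390) = 15*((5 + 3*I*√2)/27 - 390) = 15*((5/27 + I*√2/9) - 390) = 15*(-10525/27 + I*√2/9) = -52625/9 + 5*I*√2/3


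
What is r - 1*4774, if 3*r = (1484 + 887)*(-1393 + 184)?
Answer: -960287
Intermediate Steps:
r = -955513 (r = ((1484 + 887)*(-1393 + 184))/3 = (2371*(-1209))/3 = (1/3)*(-2866539) = -955513)
r - 1*4774 = -955513 - 1*4774 = -955513 - 4774 = -960287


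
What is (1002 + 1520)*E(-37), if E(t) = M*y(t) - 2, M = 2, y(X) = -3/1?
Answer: -20176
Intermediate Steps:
y(X) = -3 (y(X) = -3*1 = -3)
E(t) = -8 (E(t) = 2*(-3) - 2 = -6 - 2 = -8)
(1002 + 1520)*E(-37) = (1002 + 1520)*(-8) = 2522*(-8) = -20176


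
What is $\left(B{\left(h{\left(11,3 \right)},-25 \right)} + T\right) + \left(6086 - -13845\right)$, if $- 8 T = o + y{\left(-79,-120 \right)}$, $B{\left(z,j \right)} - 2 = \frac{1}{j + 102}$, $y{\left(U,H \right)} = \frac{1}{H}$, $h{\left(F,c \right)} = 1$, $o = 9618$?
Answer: $\frac{1384578077}{73920} \approx 18731.0$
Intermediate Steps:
$B{\left(z,j \right)} = 2 + \frac{1}{102 + j}$ ($B{\left(z,j \right)} = 2 + \frac{1}{j + 102} = 2 + \frac{1}{102 + j}$)
$T = - \frac{1154159}{960}$ ($T = - \frac{9618 + \frac{1}{-120}}{8} = - \frac{9618 - \frac{1}{120}}{8} = \left(- \frac{1}{8}\right) \frac{1154159}{120} = - \frac{1154159}{960} \approx -1202.2$)
$\left(B{\left(h{\left(11,3 \right)},-25 \right)} + T\right) + \left(6086 - -13845\right) = \left(\frac{205 + 2 \left(-25\right)}{102 - 25} - \frac{1154159}{960}\right) + \left(6086 - -13845\right) = \left(\frac{205 - 50}{77} - \frac{1154159}{960}\right) + \left(6086 + 13845\right) = \left(\frac{1}{77} \cdot 155 - \frac{1154159}{960}\right) + 19931 = \left(\frac{155}{77} - \frac{1154159}{960}\right) + 19931 = - \frac{88721443}{73920} + 19931 = \frac{1384578077}{73920}$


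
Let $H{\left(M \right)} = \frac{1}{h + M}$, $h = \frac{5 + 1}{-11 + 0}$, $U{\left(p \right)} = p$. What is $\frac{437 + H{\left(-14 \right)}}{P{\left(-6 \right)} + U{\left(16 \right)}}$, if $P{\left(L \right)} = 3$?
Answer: $\frac{69909}{3040} \approx 22.996$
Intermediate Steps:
$h = - \frac{6}{11}$ ($h = \frac{6}{-11} = 6 \left(- \frac{1}{11}\right) = - \frac{6}{11} \approx -0.54545$)
$H{\left(M \right)} = \frac{1}{- \frac{6}{11} + M}$
$\frac{437 + H{\left(-14 \right)}}{P{\left(-6 \right)} + U{\left(16 \right)}} = \frac{437 + \frac{11}{-6 + 11 \left(-14\right)}}{3 + 16} = \frac{437 + \frac{11}{-6 - 154}}{19} = \left(437 + \frac{11}{-160}\right) \frac{1}{19} = \left(437 + 11 \left(- \frac{1}{160}\right)\right) \frac{1}{19} = \left(437 - \frac{11}{160}\right) \frac{1}{19} = \frac{69909}{160} \cdot \frac{1}{19} = \frac{69909}{3040}$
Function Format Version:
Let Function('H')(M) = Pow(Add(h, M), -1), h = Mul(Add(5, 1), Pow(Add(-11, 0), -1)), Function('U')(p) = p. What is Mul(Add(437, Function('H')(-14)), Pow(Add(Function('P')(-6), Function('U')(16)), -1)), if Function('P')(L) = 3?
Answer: Rational(69909, 3040) ≈ 22.996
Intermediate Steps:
h = Rational(-6, 11) (h = Mul(6, Pow(-11, -1)) = Mul(6, Rational(-1, 11)) = Rational(-6, 11) ≈ -0.54545)
Function('H')(M) = Pow(Add(Rational(-6, 11), M), -1)
Mul(Add(437, Function('H')(-14)), Pow(Add(Function('P')(-6), Function('U')(16)), -1)) = Mul(Add(437, Mul(11, Pow(Add(-6, Mul(11, -14)), -1))), Pow(Add(3, 16), -1)) = Mul(Add(437, Mul(11, Pow(Add(-6, -154), -1))), Pow(19, -1)) = Mul(Add(437, Mul(11, Pow(-160, -1))), Rational(1, 19)) = Mul(Add(437, Mul(11, Rational(-1, 160))), Rational(1, 19)) = Mul(Add(437, Rational(-11, 160)), Rational(1, 19)) = Mul(Rational(69909, 160), Rational(1, 19)) = Rational(69909, 3040)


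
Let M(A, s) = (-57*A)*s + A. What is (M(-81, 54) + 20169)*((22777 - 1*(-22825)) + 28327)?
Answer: 19916916174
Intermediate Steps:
M(A, s) = A - 57*A*s (M(A, s) = -57*A*s + A = A - 57*A*s)
(M(-81, 54) + 20169)*((22777 - 1*(-22825)) + 28327) = (-81*(1 - 57*54) + 20169)*((22777 - 1*(-22825)) + 28327) = (-81*(1 - 3078) + 20169)*((22777 + 22825) + 28327) = (-81*(-3077) + 20169)*(45602 + 28327) = (249237 + 20169)*73929 = 269406*73929 = 19916916174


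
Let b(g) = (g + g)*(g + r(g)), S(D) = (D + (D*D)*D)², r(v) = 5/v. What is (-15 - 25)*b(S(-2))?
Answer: -800400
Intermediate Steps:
S(D) = (D + D³)² (S(D) = (D + D²*D)² = (D + D³)²)
b(g) = 2*g*(g + 5/g) (b(g) = (g + g)*(g + 5/g) = (2*g)*(g + 5/g) = 2*g*(g + 5/g))
(-15 - 25)*b(S(-2)) = (-15 - 25)*(10 + 2*((-2)²*(1 + (-2)²)²)²) = -40*(10 + 2*(4*(1 + 4)²)²) = -40*(10 + 2*(4*5²)²) = -40*(10 + 2*(4*25)²) = -40*(10 + 2*100²) = -40*(10 + 2*10000) = -40*(10 + 20000) = -40*20010 = -800400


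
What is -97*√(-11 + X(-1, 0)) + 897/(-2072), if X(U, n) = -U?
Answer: -897/2072 - 97*I*√10 ≈ -0.43292 - 306.74*I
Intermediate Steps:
-97*√(-11 + X(-1, 0)) + 897/(-2072) = -97*√(-11 - 1*(-1)) + 897/(-2072) = -97*√(-11 + 1) + 897*(-1/2072) = -97*I*√10 - 897/2072 = -897/2072 - 97*I*√10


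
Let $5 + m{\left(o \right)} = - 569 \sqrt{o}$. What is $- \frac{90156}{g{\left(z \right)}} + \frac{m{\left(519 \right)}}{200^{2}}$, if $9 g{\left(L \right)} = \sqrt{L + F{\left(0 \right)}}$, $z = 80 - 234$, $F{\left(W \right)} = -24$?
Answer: $- \frac{1}{8000} - \frac{569 \sqrt{519}}{40000} + \frac{405702 i \sqrt{178}}{89} \approx -0.32419 + 60817.0 i$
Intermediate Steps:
$m{\left(o \right)} = -5 - 569 \sqrt{o}$
$z = -154$
$g{\left(L \right)} = \frac{\sqrt{-24 + L}}{9}$ ($g{\left(L \right)} = \frac{\sqrt{L - 24}}{9} = \frac{\sqrt{-24 + L}}{9}$)
$- \frac{90156}{g{\left(z \right)}} + \frac{m{\left(519 \right)}}{200^{2}} = - \frac{90156}{\frac{1}{9} \sqrt{-24 - 154}} + \frac{-5 - 569 \sqrt{519}}{200^{2}} = - \frac{90156}{\frac{1}{9} \sqrt{-178}} + \frac{-5 - 569 \sqrt{519}}{40000} = - \frac{90156}{\frac{1}{9} i \sqrt{178}} + \left(-5 - 569 \sqrt{519}\right) \frac{1}{40000} = - \frac{90156}{\frac{1}{9} i \sqrt{178}} - \left(\frac{1}{8000} + \frac{569 \sqrt{519}}{40000}\right) = - 90156 \left(- \frac{9 i \sqrt{178}}{178}\right) - \left(\frac{1}{8000} + \frac{569 \sqrt{519}}{40000}\right) = \frac{405702 i \sqrt{178}}{89} - \left(\frac{1}{8000} + \frac{569 \sqrt{519}}{40000}\right) = - \frac{1}{8000} - \frac{569 \sqrt{519}}{40000} + \frac{405702 i \sqrt{178}}{89}$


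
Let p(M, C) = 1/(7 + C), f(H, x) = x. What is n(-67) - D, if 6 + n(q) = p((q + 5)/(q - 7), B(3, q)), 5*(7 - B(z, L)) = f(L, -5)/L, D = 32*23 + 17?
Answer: -711116/937 ≈ -758.93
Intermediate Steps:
D = 753 (D = 736 + 17 = 753)
B(z, L) = 7 + 1/L (B(z, L) = 7 - (-1)/L = 7 + 1/L)
n(q) = -6 + 1/(14 + 1/q) (n(q) = -6 + 1/(7 + (7 + 1/q)) = -6 + 1/(14 + 1/q))
n(-67) - D = (-6 - 83*(-67))/(1 + 14*(-67)) - 1*753 = (-6 + 5561)/(1 - 938) - 753 = 5555/(-937) - 753 = -1/937*5555 - 753 = -5555/937 - 753 = -711116/937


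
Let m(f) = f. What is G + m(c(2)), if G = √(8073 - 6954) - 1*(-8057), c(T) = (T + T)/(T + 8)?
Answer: 40287/5 + √1119 ≈ 8090.9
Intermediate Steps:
c(T) = 2*T/(8 + T) (c(T) = (2*T)/(8 + T) = 2*T/(8 + T))
G = 8057 + √1119 (G = √1119 + 8057 = 8057 + √1119 ≈ 8090.5)
G + m(c(2)) = (8057 + √1119) + 2*2/(8 + 2) = (8057 + √1119) + 2*2/10 = (8057 + √1119) + 2*2*(⅒) = (8057 + √1119) + ⅖ = 40287/5 + √1119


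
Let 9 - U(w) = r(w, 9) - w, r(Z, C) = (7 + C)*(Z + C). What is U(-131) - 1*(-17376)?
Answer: 19206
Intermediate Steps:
r(Z, C) = (7 + C)*(C + Z)
U(w) = -135 - 15*w (U(w) = 9 - ((9**2 + 7*9 + 7*w + 9*w) - w) = 9 - ((81 + 63 + 7*w + 9*w) - w) = 9 - ((144 + 16*w) - w) = 9 - (144 + 15*w) = 9 + (-144 - 15*w) = -135 - 15*w)
U(-131) - 1*(-17376) = (-135 - 15*(-131)) - 1*(-17376) = (-135 + 1965) + 17376 = 1830 + 17376 = 19206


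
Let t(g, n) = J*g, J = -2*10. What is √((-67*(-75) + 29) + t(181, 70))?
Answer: √1434 ≈ 37.868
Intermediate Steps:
J = -20
t(g, n) = -20*g
√((-67*(-75) + 29) + t(181, 70)) = √((-67*(-75) + 29) - 20*181) = √((5025 + 29) - 3620) = √(5054 - 3620) = √1434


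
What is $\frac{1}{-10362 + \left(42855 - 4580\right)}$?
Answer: $\frac{1}{27913} \approx 3.5826 \cdot 10^{-5}$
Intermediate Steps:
$\frac{1}{-10362 + \left(42855 - 4580\right)} = \frac{1}{-10362 + 38275} = \frac{1}{27913}$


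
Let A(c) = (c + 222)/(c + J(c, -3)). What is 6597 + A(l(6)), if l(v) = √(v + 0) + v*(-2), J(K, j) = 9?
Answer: 6385 - 71*√6 ≈ 6211.1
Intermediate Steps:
l(v) = √v - 2*v
A(c) = (222 + c)/(9 + c) (A(c) = (c + 222)/(c + 9) = (222 + c)/(9 + c))
6597 + A(l(6)) = 6597 + (222 + (√6 - 2*6))/(9 + (√6 - 2*6)) = 6597 + (222 + (√6 - 12))/(9 + (√6 - 12)) = 6597 + (222 + (-12 + √6))/(9 + (-12 + √6)) = 6597 + (210 + √6)/(-3 + √6)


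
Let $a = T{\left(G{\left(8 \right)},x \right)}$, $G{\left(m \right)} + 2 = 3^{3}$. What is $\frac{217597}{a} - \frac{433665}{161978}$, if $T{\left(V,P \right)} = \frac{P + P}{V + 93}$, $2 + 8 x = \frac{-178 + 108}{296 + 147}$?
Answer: $- \frac{1842445684639219}{38712742} \approx -4.7593 \cdot 10^{7}$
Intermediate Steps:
$x = - \frac{239}{886}$ ($x = - \frac{1}{4} + \frac{\left(-178 + 108\right) \frac{1}{296 + 147}}{8} = - \frac{1}{4} + \frac{\left(-70\right) \frac{1}{443}}{8} = - \frac{1}{4} + \frac{1}{8} \left(- \frac{70}{443}\right) = - \frac{1}{4} - \frac{35}{1772} = - \frac{239}{886} \approx -0.26975$)
$G{\left(m \right)} = 25$ ($G{\left(m \right)} = -2 + 3^{3} = -2 + 27 = 25$)
$T{\left(V,P \right)} = \frac{2 P}{93 + V}$
$a = - \frac{239}{52274}$ ($a = 2 \left(- \frac{239}{886}\right) \frac{1}{93 + 25} = 2 \left(- \frac{239}{886}\right) \frac{1}{118} = - \frac{239}{52274} \approx -0.0045721$)
$\frac{217597}{a} - \frac{433665}{161978} = \frac{217597}{- \frac{239}{52274}} - \frac{433665}{161978} = 217597 \left(- \frac{52274}{239}\right) - \frac{433665}{161978} = - \frac{11374665578}{239} - \frac{433665}{161978} = - \frac{1842445684639219}{38712742}$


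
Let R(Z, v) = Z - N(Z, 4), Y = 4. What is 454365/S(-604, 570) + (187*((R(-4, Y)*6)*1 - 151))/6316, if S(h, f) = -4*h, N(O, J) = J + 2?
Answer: 693610307/3814864 ≈ 181.82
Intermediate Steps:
N(O, J) = 2 + J
R(Z, v) = -6 + Z (R(Z, v) = Z - (2 + 4) = Z - 1*6 = Z - 6 = -6 + Z)
454365/S(-604, 570) + (187*((R(-4, Y)*6)*1 - 151))/6316 = 454365/((-4*(-604))) + (187*(((-6 - 4)*6)*1 - 151))/6316 = 454365/2416 + (187*(-10*6*1 - 151))*(1/6316) = 454365*(1/2416) + (187*(-60*1 - 151))*(1/6316) = 454365/2416 + (187*(-60 - 151))*(1/6316) = 454365/2416 + (187*(-211))*(1/6316) = 454365/2416 - 39457*1/6316 = 454365/2416 - 39457/6316 = 693610307/3814864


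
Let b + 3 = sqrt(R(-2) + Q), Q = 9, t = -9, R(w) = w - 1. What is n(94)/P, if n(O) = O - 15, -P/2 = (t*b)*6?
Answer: -79/108 - 79*sqrt(6)/324 ≈ -1.3287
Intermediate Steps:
R(w) = -1 + w
b = -3 + sqrt(6) (b = -3 + sqrt((-1 - 2) + 9) = -3 + sqrt(-3 + 9) = -3 + sqrt(6) ≈ -0.55051)
P = -324 + 108*sqrt(6) (P = -2*(-9*(-3 + sqrt(6)))*6 = -2*(27 - 9*sqrt(6))*6 = -2*(162 - 54*sqrt(6)) = -324 + 108*sqrt(6) ≈ -59.455)
n(O) = -15 + O
n(94)/P = (-15 + 94)/(-324 + 108*sqrt(6)) = 79/(-324 + 108*sqrt(6))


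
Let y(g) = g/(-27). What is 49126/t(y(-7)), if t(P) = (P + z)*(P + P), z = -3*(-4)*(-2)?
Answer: -2558061/641 ≈ -3990.7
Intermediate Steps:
y(g) = -g/27 (y(g) = g*(-1/27) = -g/27)
z = -24 (z = 12*(-2) = -24)
t(P) = 2*P*(-24 + P) (t(P) = (P - 24)*(P + P) = (-24 + P)*(2*P) = 2*P*(-24 + P))
49126/t(y(-7)) = 49126/((2*(-1/27*(-7))*(-24 - 1/27*(-7)))) = 49126/((2*(7/27)*(-24 + 7/27))) = 49126/((2*(7/27)*(-641/27))) = 49126/(-8974/729) = 49126*(-729/8974) = -2558061/641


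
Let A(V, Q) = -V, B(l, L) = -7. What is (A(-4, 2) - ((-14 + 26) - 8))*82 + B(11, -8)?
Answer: -7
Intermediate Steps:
(A(-4, 2) - ((-14 + 26) - 8))*82 + B(11, -8) = (-1*(-4) - ((-14 + 26) - 8))*82 - 7 = (4 - (12 - 8))*82 - 7 = (4 - 1*4)*82 - 7 = (4 - 4)*82 - 7 = 0*82 - 7 = 0 - 7 = -7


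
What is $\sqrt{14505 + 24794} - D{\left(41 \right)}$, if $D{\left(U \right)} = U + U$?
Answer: $-82 + \sqrt{39299} \approx 116.24$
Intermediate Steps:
$D{\left(U \right)} = 2 U$
$\sqrt{14505 + 24794} - D{\left(41 \right)} = \sqrt{14505 + 24794} - 2 \cdot 41 = \sqrt{39299} - 82 = -82 + \sqrt{39299}$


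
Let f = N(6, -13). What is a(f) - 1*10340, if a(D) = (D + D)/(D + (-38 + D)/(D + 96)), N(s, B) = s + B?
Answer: -3452937/334 ≈ -10338.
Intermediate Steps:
N(s, B) = B + s
f = -7 (f = -13 + 6 = -7)
a(D) = 2*D/(D + (-38 + D)/(96 + D)) (a(D) = (2*D)/(D + (-38 + D)/(96 + D)) = 2*D/(D + (-38 + D)/(96 + D)))
a(f) - 1*10340 = 2*(-7)*(96 - 7)/(-38 + (-7)**2 + 97*(-7)) - 1*10340 = 2*(-7)*89/(-38 + 49 - 679) - 10340 = 2*(-7)*89/(-668) - 10340 = 2*(-7)*(-1/668)*89 - 10340 = 623/334 - 10340 = -3452937/334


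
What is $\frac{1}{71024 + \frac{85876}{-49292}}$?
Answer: $\frac{12323}{875207283} \approx 1.408 \cdot 10^{-5}$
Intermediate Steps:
$\frac{1}{71024 + \frac{85876}{-49292}} = \frac{1}{71024 + 85876 \left(- \frac{1}{49292}\right)} = \frac{1}{71024 - \frac{21469}{12323}} = \frac{1}{\frac{875207283}{12323}} = \frac{12323}{875207283}$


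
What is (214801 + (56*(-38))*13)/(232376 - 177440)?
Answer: 20793/6104 ≈ 3.4065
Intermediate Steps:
(214801 + (56*(-38))*13)/(232376 - 177440) = (214801 - 2128*13)/54936 = (214801 - 27664)*(1/54936) = 187137*(1/54936) = 20793/6104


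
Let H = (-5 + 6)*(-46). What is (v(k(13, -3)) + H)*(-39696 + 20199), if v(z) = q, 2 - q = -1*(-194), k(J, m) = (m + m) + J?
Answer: 4640286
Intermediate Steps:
k(J, m) = J + 2*m (k(J, m) = 2*m + J = J + 2*m)
H = -46 (H = 1*(-46) = -46)
q = -192 (q = 2 - (-1)*(-194) = 2 - 1*194 = 2 - 194 = -192)
v(z) = -192
(v(k(13, -3)) + H)*(-39696 + 20199) = (-192 - 46)*(-39696 + 20199) = -238*(-19497) = 4640286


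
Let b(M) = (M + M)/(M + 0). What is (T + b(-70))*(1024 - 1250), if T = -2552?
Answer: 576300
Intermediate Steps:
b(M) = 2 (b(M) = (2*M)/M = 2)
(T + b(-70))*(1024 - 1250) = (-2552 + 2)*(1024 - 1250) = -2550*(-226) = 576300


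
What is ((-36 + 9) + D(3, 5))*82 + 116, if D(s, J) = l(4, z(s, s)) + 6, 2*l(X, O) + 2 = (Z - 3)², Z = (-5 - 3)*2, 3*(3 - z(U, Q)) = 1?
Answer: 13113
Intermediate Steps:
z(U, Q) = 8/3 (z(U, Q) = 3 - ⅓*1 = 3 - ⅓ = 8/3)
Z = -16 (Z = -8*2 = -16)
l(X, O) = 359/2 (l(X, O) = -1 + (-16 - 3)²/2 = -1 + (½)*(-19)² = -1 + (½)*361 = -1 + 361/2 = 359/2)
D(s, J) = 371/2 (D(s, J) = 359/2 + 6 = 371/2)
((-36 + 9) + D(3, 5))*82 + 116 = ((-36 + 9) + 371/2)*82 + 116 = (-27 + 371/2)*82 + 116 = (317/2)*82 + 116 = 12997 + 116 = 13113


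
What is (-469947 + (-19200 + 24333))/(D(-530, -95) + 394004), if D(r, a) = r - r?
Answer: -232407/197002 ≈ -1.1797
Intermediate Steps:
D(r, a) = 0
(-469947 + (-19200 + 24333))/(D(-530, -95) + 394004) = (-469947 + (-19200 + 24333))/(0 + 394004) = (-469947 + 5133)/394004 = -464814*1/394004 = -232407/197002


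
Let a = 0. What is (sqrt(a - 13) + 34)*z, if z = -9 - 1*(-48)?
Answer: 1326 + 39*I*sqrt(13) ≈ 1326.0 + 140.62*I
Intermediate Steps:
z = 39 (z = -9 + 48 = 39)
(sqrt(a - 13) + 34)*z = (sqrt(0 - 13) + 34)*39 = (sqrt(-13) + 34)*39 = (I*sqrt(13) + 34)*39 = (34 + I*sqrt(13))*39 = 1326 + 39*I*sqrt(13)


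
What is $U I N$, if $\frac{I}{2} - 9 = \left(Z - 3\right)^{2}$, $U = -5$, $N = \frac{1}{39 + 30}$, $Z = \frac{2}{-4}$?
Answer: $- \frac{425}{138} \approx -3.0797$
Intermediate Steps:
$Z = - \frac{1}{2}$ ($Z = 2 \left(- \frac{1}{4}\right) = - \frac{1}{2} \approx -0.5$)
$N = \frac{1}{69} \approx 0.014493$
$I = \frac{85}{2}$ ($I = 18 + 2 \left(- \frac{1}{2} - 3\right)^{2} = 18 + 2 \left(- \frac{7}{2}\right)^{2} = 18 + 2 \cdot \frac{49}{4} = 18 + \frac{49}{2} = \frac{85}{2} \approx 42.5$)
$U I N = \left(-5\right) \frac{85}{2} \cdot \frac{1}{69} = \left(- \frac{425}{2}\right) \frac{1}{69} = - \frac{425}{138}$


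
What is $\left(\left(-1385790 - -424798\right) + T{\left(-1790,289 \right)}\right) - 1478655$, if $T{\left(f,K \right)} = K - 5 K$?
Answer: $-2440803$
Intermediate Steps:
$T{\left(f,K \right)} = - 4 K$
$\left(\left(-1385790 - -424798\right) + T{\left(-1790,289 \right)}\right) - 1478655 = \left(\left(-1385790 - -424798\right) - 1156\right) - 1478655 = \left(\left(-1385790 + 424798\right) - 1156\right) - 1478655 = \left(-960992 - 1156\right) - 1478655 = -962148 - 1478655 = -2440803$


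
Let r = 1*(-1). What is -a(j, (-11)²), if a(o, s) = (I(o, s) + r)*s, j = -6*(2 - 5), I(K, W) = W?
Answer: -14520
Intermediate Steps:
r = -1
j = 18 (j = -6*(-3) = 18)
a(o, s) = s*(-1 + s) (a(o, s) = (s - 1)*s = (-1 + s)*s = s*(-1 + s))
-a(j, (-11)²) = -(-11)²*(-1 + (-11)²) = -121*(-1 + 121) = -121*120 = -1*14520 = -14520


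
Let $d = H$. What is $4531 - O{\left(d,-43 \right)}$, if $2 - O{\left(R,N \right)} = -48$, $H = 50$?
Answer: $4481$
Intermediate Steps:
$d = 50$
$O{\left(R,N \right)} = 50$ ($O{\left(R,N \right)} = 2 - -48 = 2 + 48 = 50$)
$4531 - O{\left(d,-43 \right)} = 4531 - 50 = 4481$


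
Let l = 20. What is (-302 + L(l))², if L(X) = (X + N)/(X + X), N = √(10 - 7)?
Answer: (12060 - √3)²/1600 ≈ 90876.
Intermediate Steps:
N = √3 ≈ 1.7320
L(X) = (X + √3)/(2*X) (L(X) = (X + √3)/(X + X) = (X + √3)/((2*X)) = (X + √3)*(1/(2*X)) = (X + √3)/(2*X))
(-302 + L(l))² = (-302 + (½)*(20 + √3)/20)² = (-302 + (½)*(1/20)*(20 + √3))² = (-302 + (½ + √3/40))² = (-603/2 + √3/40)²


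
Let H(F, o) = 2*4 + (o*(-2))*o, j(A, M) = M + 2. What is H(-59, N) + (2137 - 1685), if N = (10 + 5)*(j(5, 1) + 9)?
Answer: -64340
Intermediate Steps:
j(A, M) = 2 + M
N = 180 (N = (10 + 5)*((2 + 1) + 9) = 15*(3 + 9) = 15*12 = 180)
H(F, o) = 8 - 2*o**2 (H(F, o) = 8 + (-2*o)*o = 8 - 2*o**2)
H(-59, N) + (2137 - 1685) = (8 - 2*180**2) + (2137 - 1685) = (8 - 2*32400) + 452 = (8 - 64800) + 452 = -64792 + 452 = -64340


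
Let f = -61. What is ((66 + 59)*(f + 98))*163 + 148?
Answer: 754023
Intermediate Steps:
((66 + 59)*(f + 98))*163 + 148 = ((66 + 59)*(-61 + 98))*163 + 148 = (125*37)*163 + 148 = 4625*163 + 148 = 753875 + 148 = 754023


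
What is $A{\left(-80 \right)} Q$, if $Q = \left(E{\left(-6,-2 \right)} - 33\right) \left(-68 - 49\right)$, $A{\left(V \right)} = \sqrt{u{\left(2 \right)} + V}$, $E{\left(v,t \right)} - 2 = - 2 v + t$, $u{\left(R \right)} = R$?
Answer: $2457 i \sqrt{78} \approx 21700.0 i$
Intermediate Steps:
$E{\left(v,t \right)} = 2 + t - 2 v$ ($E{\left(v,t \right)} = 2 + \left(- 2 v + t\right) = 2 + \left(t - 2 v\right) = 2 + t - 2 v$)
$A{\left(V \right)} = \sqrt{2 + V}$
$Q = 2457$ ($Q = \left(\left(2 - 2 - -12\right) - 33\right) \left(-68 - 49\right) = \left(\left(2 - 2 + 12\right) - 33\right) \left(-117\right) = \left(12 - 33\right) \left(-117\right) = \left(-21\right) \left(-117\right) = 2457$)
$A{\left(-80 \right)} Q = \sqrt{2 - 80} \cdot 2457 = \sqrt{-78} \cdot 2457 = i \sqrt{78} \cdot 2457 = 2457 i \sqrt{78}$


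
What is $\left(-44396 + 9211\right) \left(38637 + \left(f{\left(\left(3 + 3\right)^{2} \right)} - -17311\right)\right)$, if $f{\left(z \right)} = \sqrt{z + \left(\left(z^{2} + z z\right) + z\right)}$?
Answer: $-1968530380 - 211110 \sqrt{74} \approx -1.9703 \cdot 10^{9}$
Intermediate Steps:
$f{\left(z \right)} = \sqrt{2 z + 2 z^{2}}$ ($f{\left(z \right)} = \sqrt{z + \left(\left(z^{2} + z^{2}\right) + z\right)} = \sqrt{z + \left(2 z^{2} + z\right)} = \sqrt{z + \left(z + 2 z^{2}\right)} = \sqrt{2 z + 2 z^{2}}$)
$\left(-44396 + 9211\right) \left(38637 + \left(f{\left(\left(3 + 3\right)^{2} \right)} - -17311\right)\right) = \left(-44396 + 9211\right) \left(38637 + \left(\sqrt{2} \sqrt{\left(3 + 3\right)^{2} \left(1 + \left(3 + 3\right)^{2}\right)} - -17311\right)\right) = - 35185 \left(38637 + \left(\sqrt{2} \sqrt{6^{2} \left(1 + 6^{2}\right)} + 17311\right)\right) = - 35185 \left(38637 + \left(\sqrt{2} \sqrt{36 \left(1 + 36\right)} + 17311\right)\right) = - 35185 \left(38637 + \left(\sqrt{2} \sqrt{36 \cdot 37} + 17311\right)\right) = - 35185 \left(38637 + \left(\sqrt{2} \sqrt{1332} + 17311\right)\right) = - 35185 \left(38637 + \left(\sqrt{2} \cdot 6 \sqrt{37} + 17311\right)\right) = - 35185 \left(38637 + \left(6 \sqrt{74} + 17311\right)\right) = - 35185 \left(38637 + \left(17311 + 6 \sqrt{74}\right)\right) = - 35185 \left(55948 + 6 \sqrt{74}\right) = -1968530380 - 211110 \sqrt{74}$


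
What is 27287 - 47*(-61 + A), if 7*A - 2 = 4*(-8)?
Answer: 212488/7 ≈ 30355.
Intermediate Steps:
A = -30/7 (A = 2/7 + (4*(-8))/7 = 2/7 + (⅐)*(-32) = 2/7 - 32/7 = -30/7 ≈ -4.2857)
27287 - 47*(-61 + A) = 27287 - 47*(-61 - 30/7) = 27287 - 47*(-457/7) = 27287 + 21479/7 = 212488/7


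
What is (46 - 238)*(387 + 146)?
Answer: -102336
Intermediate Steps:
(46 - 238)*(387 + 146) = -192*533 = -102336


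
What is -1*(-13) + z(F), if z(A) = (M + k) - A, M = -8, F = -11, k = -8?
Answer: 8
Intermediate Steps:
z(A) = -16 - A (z(A) = (-8 - 8) - A = -16 - A)
-1*(-13) + z(F) = -1*(-13) + (-16 - 1*(-11)) = 13 + (-16 + 11) = 13 - 5 = 8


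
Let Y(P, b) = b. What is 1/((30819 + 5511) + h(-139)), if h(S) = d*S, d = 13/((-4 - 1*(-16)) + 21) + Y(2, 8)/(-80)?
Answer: 330/11975417 ≈ 2.7556e-5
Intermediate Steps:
d = 97/330 (d = 13/((-4 - 1*(-16)) + 21) + 8/(-80) = 13/((-4 + 16) + 21) + 8*(-1/80) = 13/(12 + 21) - ⅒ = 13/33 - ⅒ = 97/330 ≈ 0.29394)
h(S) = 97*S/330
1/((30819 + 5511) + h(-139)) = 1/((30819 + 5511) + (97/330)*(-139)) = 1/(36330 - 13483/330) = 1/(11975417/330) = 330/11975417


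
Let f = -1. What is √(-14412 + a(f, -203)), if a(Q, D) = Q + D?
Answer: 6*I*√406 ≈ 120.9*I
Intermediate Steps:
a(Q, D) = D + Q
√(-14412 + a(f, -203)) = √(-14412 + (-203 - 1)) = √(-14412 - 204) = √(-14616) = 6*I*√406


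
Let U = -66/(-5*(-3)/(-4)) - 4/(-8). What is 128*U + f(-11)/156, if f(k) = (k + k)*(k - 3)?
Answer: 452161/195 ≈ 2318.8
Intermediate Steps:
f(k) = 2*k*(-3 + k) (f(k) = (2*k)*(-3 + k) = 2*k*(-3 + k))
U = 181/10 (U = -66/(15*(-1/4)) - 4*(-1/8) = -66/(-15/4) + 1/2 = -66*(-4/15) + 1/2 = 88/5 + 1/2 = 181/10 ≈ 18.100)
128*U + f(-11)/156 = 128*(181/10) + (2*(-11)*(-3 - 11))/156 = 11584/5 + (2*(-11)*(-14))*(1/156) = 11584/5 + 308*(1/156) = 11584/5 + 77/39 = 452161/195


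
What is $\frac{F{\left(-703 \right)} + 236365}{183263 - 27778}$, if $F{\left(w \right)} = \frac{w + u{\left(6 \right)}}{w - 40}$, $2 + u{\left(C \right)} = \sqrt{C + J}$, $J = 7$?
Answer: $\frac{35123980}{23105071} - \frac{\sqrt{13}}{115525355} \approx 1.5202$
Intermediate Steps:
$u{\left(C \right)} = -2 + \sqrt{7 + C}$ ($u{\left(C \right)} = -2 + \sqrt{C + 7} = -2 + \sqrt{7 + C}$)
$F{\left(w \right)} = \frac{-2 + w + \sqrt{13}}{-40 + w}$ ($F{\left(w \right)} = \frac{w - \left(2 - \sqrt{7 + 6}\right)}{w - 40} = \frac{w - \left(2 - \sqrt{13}\right)}{-40 + w} = \frac{-2 + w + \sqrt{13}}{-40 + w}$)
$\frac{F{\left(-703 \right)} + 236365}{183263 - 27778} = \frac{\frac{-2 - 703 + \sqrt{13}}{-40 - 703} + 236365}{183263 - 27778} = \frac{\frac{-705 + \sqrt{13}}{-743} + 236365}{155485} = \left(- \frac{-705 + \sqrt{13}}{743} + 236365\right) \frac{1}{155485} = \left(\left(\frac{705}{743} - \frac{\sqrt{13}}{743}\right) + 236365\right) \frac{1}{155485} = \left(\frac{175619900}{743} - \frac{\sqrt{13}}{743}\right) \frac{1}{155485} = \frac{35123980}{23105071} - \frac{\sqrt{13}}{115525355}$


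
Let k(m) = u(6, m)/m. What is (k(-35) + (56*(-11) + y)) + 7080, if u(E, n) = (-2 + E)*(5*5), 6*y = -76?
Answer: 135418/21 ≈ 6448.5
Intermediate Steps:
y = -38/3 (y = (⅙)*(-76) = -38/3 ≈ -12.667)
u(E, n) = -50 + 25*E (u(E, n) = (-2 + E)*25 = -50 + 25*E)
k(m) = 100/m (k(m) = (-50 + 25*6)/m = (-50 + 150)/m = 100/m)
(k(-35) + (56*(-11) + y)) + 7080 = (100/(-35) + (56*(-11) - 38/3)) + 7080 = (100*(-1/35) + (-616 - 38/3)) + 7080 = (-20/7 - 1886/3) + 7080 = -13262/21 + 7080 = 135418/21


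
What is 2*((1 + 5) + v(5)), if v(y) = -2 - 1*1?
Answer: 6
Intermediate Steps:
v(y) = -3 (v(y) = -2 - 1 = -3)
2*((1 + 5) + v(5)) = 2*((1 + 5) - 3) = 2*(6 - 3) = 2*3 = 6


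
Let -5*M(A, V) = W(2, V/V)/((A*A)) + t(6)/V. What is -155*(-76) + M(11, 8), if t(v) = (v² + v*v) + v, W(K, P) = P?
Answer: 28502877/2420 ≈ 11778.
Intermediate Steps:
t(v) = v + 2*v² (t(v) = (v² + v²) + v = 2*v² + v = v + 2*v²)
M(A, V) = -78/(5*V) - 1/(5*A²) (M(A, V) = -((V/V)/((A*A)) + (6*(1 + 2*6))/V)/5 = -(1/A² + (6*(1 + 12))/V)/5 = -(1/A² + (6*13)/V)/5 = -(A⁻² + 78/V)/5 = -78/(5*V) - 1/(5*A²))
-155*(-76) + M(11, 8) = -155*(-76) + (-78/5/8 - ⅕/11²) = 11780 + (-78/5*⅛ - ⅕*1/121) = 11780 + (-39/20 - 1/605) = 11780 - 4723/2420 = 28502877/2420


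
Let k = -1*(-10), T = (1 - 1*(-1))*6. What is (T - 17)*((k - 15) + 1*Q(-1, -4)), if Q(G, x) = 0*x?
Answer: 25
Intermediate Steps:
Q(G, x) = 0
T = 12 (T = (1 + 1)*6 = 2*6 = 12)
k = 10
(T - 17)*((k - 15) + 1*Q(-1, -4)) = (12 - 17)*((10 - 15) + 1*0) = -5*(-5 + 0) = -5*(-5) = 25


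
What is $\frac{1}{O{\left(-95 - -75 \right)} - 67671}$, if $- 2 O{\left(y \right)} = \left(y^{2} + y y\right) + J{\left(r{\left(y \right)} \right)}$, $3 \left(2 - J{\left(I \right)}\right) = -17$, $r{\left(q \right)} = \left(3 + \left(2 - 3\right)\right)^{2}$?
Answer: $- \frac{6}{408449} \approx -1.469 \cdot 10^{-5}$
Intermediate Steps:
$r{\left(q \right)} = 4$ ($r{\left(q \right)} = \left(3 - 1\right)^{2} = 2^{2} = 4$)
$J{\left(I \right)} = \frac{23}{3}$ ($J{\left(I \right)} = 2 - - \frac{17}{3} = 2 + \frac{17}{3} = \frac{23}{3}$)
$O{\left(y \right)} = - \frac{23}{6} - y^{2}$ ($O{\left(y \right)} = - \frac{\left(y^{2} + y y\right) + \frac{23}{3}}{2} = - \frac{\left(y^{2} + y^{2}\right) + \frac{23}{3}}{2} = - \frac{2 y^{2} + \frac{23}{3}}{2} = - \frac{\frac{23}{3} + 2 y^{2}}{2} = - \frac{23}{6} - y^{2}$)
$\frac{1}{O{\left(-95 - -75 \right)} - 67671} = \frac{1}{\left(- \frac{23}{6} - \left(-95 - -75\right)^{2}\right) - 67671} = \frac{1}{\left(- \frac{23}{6} - \left(-95 + 75\right)^{2}\right) - 67671} = \frac{1}{\left(- \frac{23}{6} - \left(-20\right)^{2}\right) - 67671} = \frac{1}{\left(- \frac{23}{6} - 400\right) - 67671} = \frac{1}{- \frac{2423}{6} - 67671} = \frac{1}{- \frac{408449}{6}} = - \frac{6}{408449}$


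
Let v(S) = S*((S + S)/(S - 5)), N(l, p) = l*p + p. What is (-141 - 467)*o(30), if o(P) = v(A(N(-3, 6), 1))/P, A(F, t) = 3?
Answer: 912/5 ≈ 182.40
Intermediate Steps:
N(l, p) = p + l*p
v(S) = 2*S²/(-5 + S) (v(S) = S*((2*S)/(-5 + S)) = S*(2*S/(-5 + S)) = 2*S²/(-5 + S))
o(P) = -9/P (o(P) = (2*3²/(-5 + 3))/P = (2*9/(-2))/P = (2*9*(-½))/P = -9/P)
(-141 - 467)*o(30) = (-141 - 467)*(-9/30) = -(-5472)/30 = -608*(-3/10) = 912/5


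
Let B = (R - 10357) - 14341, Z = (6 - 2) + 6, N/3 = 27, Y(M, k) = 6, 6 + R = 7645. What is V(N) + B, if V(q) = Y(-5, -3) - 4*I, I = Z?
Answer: -17093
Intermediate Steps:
R = 7639 (R = -6 + 7645 = 7639)
N = 81 (N = 3*27 = 81)
Z = 10 (Z = 4 + 6 = 10)
I = 10
B = -17059 (B = (7639 - 10357) - 14341 = -2718 - 14341 = -17059)
V(q) = -34 (V(q) = 6 - 4*10 = 6 - 40 = -34)
V(N) + B = -34 - 17059 = -17093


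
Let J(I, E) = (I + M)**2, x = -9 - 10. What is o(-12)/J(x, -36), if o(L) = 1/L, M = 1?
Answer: -1/3888 ≈ -0.00025720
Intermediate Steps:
x = -19
o(L) = 1/L
J(I, E) = (1 + I)**2 (J(I, E) = (I + 1)**2 = (1 + I)**2)
o(-12)/J(x, -36) = 1/((-12)*((1 - 19)**2)) = -1/(12*((-18)**2)) = -1/12/324 = -1/12*1/324 = -1/3888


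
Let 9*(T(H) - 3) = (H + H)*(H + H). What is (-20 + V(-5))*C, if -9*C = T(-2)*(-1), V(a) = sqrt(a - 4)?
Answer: -860/81 + 43*I/27 ≈ -10.617 + 1.5926*I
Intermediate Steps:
T(H) = 3 + 4*H**2/9 (T(H) = 3 + ((H + H)*(H + H))/9 = 3 + ((2*H)*(2*H))/9 = 3 + (4*H**2)/9 = 3 + 4*H**2/9)
V(a) = sqrt(-4 + a)
C = 43/81 (C = -(3 + (4/9)*(-2)**2)*(-1)/9 = -(3 + (4/9)*4)*(-1)/9 = -(3 + 16/9)*(-1)/9 = -43*(-1)/81 = -1/9*(-43/9) = 43/81 ≈ 0.53086)
(-20 + V(-5))*C = (-20 + sqrt(-4 - 5))*(43/81) = (-20 + sqrt(-9))*(43/81) = (-20 + 3*I)*(43/81) = -860/81 + 43*I/27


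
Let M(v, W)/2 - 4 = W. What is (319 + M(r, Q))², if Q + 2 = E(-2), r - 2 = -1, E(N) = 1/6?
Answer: 940900/9 ≈ 1.0454e+5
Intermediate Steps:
E(N) = ⅙
r = 1 (r = 2 - 1 = 1)
Q = -11/6 (Q = -2 + ⅙ = -11/6 ≈ -1.8333)
M(v, W) = 8 + 2*W
(319 + M(r, Q))² = (319 + (8 + 2*(-11/6)))² = (319 + (8 - 11/3))² = (319 + 13/3)² = (970/3)² = 940900/9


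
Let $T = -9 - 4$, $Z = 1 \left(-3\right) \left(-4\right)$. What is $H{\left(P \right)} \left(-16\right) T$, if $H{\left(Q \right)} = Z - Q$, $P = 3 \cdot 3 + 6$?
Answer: $-624$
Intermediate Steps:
$P = 15$ ($P = 9 + 6 = 15$)
$Z = 12$ ($Z = \left(-3\right) \left(-4\right) = 12$)
$H{\left(Q \right)} = 12 - Q$
$T = -13$
$H{\left(P \right)} \left(-16\right) T = \left(12 - 15\right) \left(-16\right) \left(-13\right) = \left(-3\right) \left(-16\right) \left(-13\right) = 48 \left(-13\right) = -624$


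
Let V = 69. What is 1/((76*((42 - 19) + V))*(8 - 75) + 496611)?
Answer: 1/28147 ≈ 3.5528e-5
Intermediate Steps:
1/((76*((42 - 19) + V))*(8 - 75) + 496611) = 1/((76*((42 - 19) + 69))*(8 - 75) + 496611) = 1/((76*(23 + 69))*(-67) + 496611) = 1/((76*92)*(-67) + 496611) = 1/(6992*(-67) + 496611) = 1/(-468464 + 496611) = 1/28147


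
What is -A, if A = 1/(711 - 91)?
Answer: -1/620 ≈ -0.0016129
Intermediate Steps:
A = 1/620 ≈ 0.0016129
-A = -1*1/620 = -1/620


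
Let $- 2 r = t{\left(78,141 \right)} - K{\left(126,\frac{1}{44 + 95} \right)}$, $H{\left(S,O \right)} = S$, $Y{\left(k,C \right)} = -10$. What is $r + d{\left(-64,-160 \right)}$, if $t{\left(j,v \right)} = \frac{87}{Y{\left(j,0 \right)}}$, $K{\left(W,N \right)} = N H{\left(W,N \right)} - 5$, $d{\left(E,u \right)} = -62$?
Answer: $- \frac{165957}{2780} \approx -59.697$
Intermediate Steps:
$K{\left(W,N \right)} = -5 + N W$ ($K{\left(W,N \right)} = N W - 5 = -5 + N W$)
$t{\left(j,v \right)} = - \frac{87}{10}$ ($t{\left(j,v \right)} = \frac{87}{-10} = 87 \left(- \frac{1}{10}\right) = - \frac{87}{10}$)
$r = \frac{6403}{2780}$ ($r = - \frac{- \frac{87}{10} - \left(-5 + \frac{1}{44 + 95} \cdot 126\right)}{2} = - \frac{- \frac{87}{10} - \left(-5 + \frac{1}{139} \cdot 126\right)}{2} = - \frac{- \frac{87}{10} - \left(-5 + \frac{126}{139}\right)}{2} = - \frac{- \frac{87}{10} - - \frac{569}{139}}{2} = - \frac{- \frac{87}{10} + \frac{569}{139}}{2} = \left(- \frac{1}{2}\right) \left(- \frac{6403}{1390}\right) = \frac{6403}{2780} \approx 2.3032$)
$r + d{\left(-64,-160 \right)} = \frac{6403}{2780} - 62 = - \frac{165957}{2780}$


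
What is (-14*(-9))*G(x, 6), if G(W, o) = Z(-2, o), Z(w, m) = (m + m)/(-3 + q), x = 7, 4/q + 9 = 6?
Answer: -4536/13 ≈ -348.92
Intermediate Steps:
q = -4/3 (q = 4/(-9 + 6) = 4/(-3) = 4*(-⅓) = -4/3 ≈ -1.3333)
Z(w, m) = -6*m/13 (Z(w, m) = (m + m)/(-3 - 4/3) = (2*m)/(-13/3) = (2*m)*(-3/13) = -6*m/13)
G(W, o) = -6*o/13
(-14*(-9))*G(x, 6) = (-14*(-9))*(-6/13*6) = 126*(-36/13) = -4536/13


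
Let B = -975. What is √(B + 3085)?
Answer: √2110 ≈ 45.935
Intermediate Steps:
√(B + 3085) = √(-975 + 3085) = √2110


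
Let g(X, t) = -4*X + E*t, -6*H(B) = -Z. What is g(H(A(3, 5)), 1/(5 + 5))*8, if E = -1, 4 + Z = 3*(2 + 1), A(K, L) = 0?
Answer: -412/15 ≈ -27.467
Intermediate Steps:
Z = 5 (Z = -4 + 3*(2 + 1) = -4 + 3*3 = -4 + 9 = 5)
H(B) = 5/6 (H(B) = -(-1)*5/6 = -1/6*(-5) = 5/6)
g(X, t) = -t - 4*X (g(X, t) = -4*X - t = -t - 4*X)
g(H(A(3, 5)), 1/(5 + 5))*8 = (-1/(5 + 5) - 4*5/6)*8 = (-1/10 - 10/3)*8 = -103/30*8 = -412/15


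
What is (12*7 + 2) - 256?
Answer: -170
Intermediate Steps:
(12*7 + 2) - 256 = (84 + 2) - 256 = 86 - 256 = -170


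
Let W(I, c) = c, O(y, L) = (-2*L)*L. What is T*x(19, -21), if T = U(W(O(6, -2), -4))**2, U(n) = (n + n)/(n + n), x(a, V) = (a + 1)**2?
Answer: 400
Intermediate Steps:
O(y, L) = -2*L**2
x(a, V) = (1 + a)**2
U(n) = 1 (U(n) = (2*n)/((2*n)) = (2*n)*(1/(2*n)) = 1)
T = 1 (T = 1**2 = 1)
T*x(19, -21) = 1*(1 + 19)**2 = 1*20**2 = 1*400 = 400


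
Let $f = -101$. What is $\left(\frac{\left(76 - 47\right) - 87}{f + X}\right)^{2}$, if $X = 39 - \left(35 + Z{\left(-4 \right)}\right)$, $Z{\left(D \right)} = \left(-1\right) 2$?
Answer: $\frac{3364}{9025} \approx 0.37274$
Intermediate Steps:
$Z{\left(D \right)} = -2$
$X = 6$ ($X = 39 - \left(35 - 2\right) = 39 - 33 = 6$)
$\left(\frac{\left(76 - 47\right) - 87}{f + X}\right)^{2} = \left(\frac{\left(76 - 47\right) - 87}{-101 + 6}\right)^{2} = \left(\frac{29 - 87}{-95}\right)^{2} = \left(\left(-58\right) \left(- \frac{1}{95}\right)\right)^{2} = \left(\frac{58}{95}\right)^{2} = \frac{3364}{9025}$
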